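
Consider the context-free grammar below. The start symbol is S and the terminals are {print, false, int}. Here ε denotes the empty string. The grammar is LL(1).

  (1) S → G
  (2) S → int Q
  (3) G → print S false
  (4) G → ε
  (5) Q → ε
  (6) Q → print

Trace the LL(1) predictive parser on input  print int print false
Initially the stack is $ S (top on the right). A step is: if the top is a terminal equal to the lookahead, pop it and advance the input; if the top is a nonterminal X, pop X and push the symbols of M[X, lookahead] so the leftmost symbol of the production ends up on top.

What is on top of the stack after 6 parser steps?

print

step 1: stack=$ S  input=print int print false $  — expand S → G
step 2: stack=$ G  input=print int print false $  — expand G → print S false
step 3: stack=$ false S print  input=print int print false $  — match print
step 4: stack=$ false S  input=int print false $  — expand S → int Q
step 5: stack=$ false Q int  input=int print false $  — match int
step 6: stack=$ false Q  input=print false $  — expand Q → print
Stack after step 6: $ false print (top = print).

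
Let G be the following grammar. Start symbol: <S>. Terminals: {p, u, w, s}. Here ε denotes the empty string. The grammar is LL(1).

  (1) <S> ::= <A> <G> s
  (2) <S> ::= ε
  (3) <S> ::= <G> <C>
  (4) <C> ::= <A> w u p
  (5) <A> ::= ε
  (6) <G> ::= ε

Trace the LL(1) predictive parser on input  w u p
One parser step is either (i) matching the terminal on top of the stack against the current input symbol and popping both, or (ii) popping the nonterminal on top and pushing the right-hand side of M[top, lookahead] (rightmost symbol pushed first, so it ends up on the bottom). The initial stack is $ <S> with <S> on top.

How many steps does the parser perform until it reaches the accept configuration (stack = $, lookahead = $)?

7

step 1: stack=$ <S>  input=w u p $  — expand <S> ::= <G> <C>
step 2: stack=$ <C> <G>  input=w u p $  — expand <G> ::= ε
step 3: stack=$ <C>  input=w u p $  — expand <C> ::= <A> w u p
step 4: stack=$ p u w <A>  input=w u p $  — expand <A> ::= ε
step 5: stack=$ p u w  input=w u p $  — match w
step 6: stack=$ p u  input=u p $  — match u
step 7: stack=$ p  input=p $  — match p
Accept reached after 7 steps.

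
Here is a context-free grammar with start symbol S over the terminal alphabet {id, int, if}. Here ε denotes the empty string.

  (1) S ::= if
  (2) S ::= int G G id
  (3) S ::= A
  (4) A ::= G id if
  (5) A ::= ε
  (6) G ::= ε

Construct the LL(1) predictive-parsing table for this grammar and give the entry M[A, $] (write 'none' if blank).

FIRST(G): from G::=ε we get {ε}. So FIRST(G) = {ε}.
FIRST(A): from A::=G id if we get {id}; from A::=ε we get {ε}. So FIRST(A) = {ε, id}.
FIRST(S): from S::=if we get {if}; from S::=int G G id we get {int}; from S::=A we get {ε, id}. So FIRST(S) = {ε, id, if, int}.
FOLLOW(S) includes $ since S is the start symbol.
FOLLOW(S): S appears on no right-hand side. Thus FOLLOW(S) = {$}.
FOLLOW(A): in S::=A, the suffix after A is empty, so FOLLOW(A) ⊇ FOLLOW(S) = {$}. Thus FOLLOW(A) = {$}.
For A ::= G id if: FIRST(G id if) = {id}, so it goes in M[A, t] for t ∈ {id}.
For A ::= ε: FIRST(ε) = {ε}, so it goes in M[A, t] for t ∈ {}; since ε ∈ FIRST, also for every t ∈ FOLLOW(A) = {$}.

A ::= ε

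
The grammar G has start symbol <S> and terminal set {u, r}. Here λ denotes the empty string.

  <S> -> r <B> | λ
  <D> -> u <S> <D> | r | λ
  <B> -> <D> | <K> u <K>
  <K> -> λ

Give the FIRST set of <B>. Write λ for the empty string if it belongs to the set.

{λ, r, u}

FIRST(<S>) = {λ, r}
FIRST(<D>) = {λ, r, u}
FIRST(<K>) = {λ}
FIRST(<B>) = {λ, r, u}  (via <D>, <K> u <K>)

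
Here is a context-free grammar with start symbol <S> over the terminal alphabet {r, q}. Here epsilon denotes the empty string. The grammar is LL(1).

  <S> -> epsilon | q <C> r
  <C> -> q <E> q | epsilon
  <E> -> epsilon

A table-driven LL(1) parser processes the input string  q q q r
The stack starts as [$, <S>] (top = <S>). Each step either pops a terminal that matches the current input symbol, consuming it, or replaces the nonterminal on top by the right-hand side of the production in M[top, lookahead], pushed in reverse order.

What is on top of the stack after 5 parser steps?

step 1: stack=$ <S>  input=q q q r $  — expand <S> -> q <C> r
step 2: stack=$ r <C> q  input=q q q r $  — match q
step 3: stack=$ r <C>  input=q q r $  — expand <C> -> q <E> q
step 4: stack=$ r q <E> q  input=q q r $  — match q
step 5: stack=$ r q <E>  input=q r $  — expand <E> -> epsilon
Stack after step 5: $ r q (top = q).

q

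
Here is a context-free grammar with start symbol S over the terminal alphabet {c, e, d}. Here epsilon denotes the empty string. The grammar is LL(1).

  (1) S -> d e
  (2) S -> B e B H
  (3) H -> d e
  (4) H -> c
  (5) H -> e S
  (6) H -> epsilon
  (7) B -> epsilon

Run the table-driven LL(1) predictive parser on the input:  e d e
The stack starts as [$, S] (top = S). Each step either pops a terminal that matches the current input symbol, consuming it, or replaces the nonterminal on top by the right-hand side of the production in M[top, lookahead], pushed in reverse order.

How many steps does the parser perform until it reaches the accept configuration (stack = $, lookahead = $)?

7

     Stack      Input    Action
  1  $ S        e d e $  expand S -> B e B H
  2  $ H B e B  e d e $  expand B -> epsilon
  3  $ H B e    e d e $  match e
  4  $ H B      d e $    expand B -> epsilon
  5  $ H        d e $    expand H -> d e
  6  $ e d      d e $    match d
  7  $ e        e $      match e
Accept reached after 7 steps.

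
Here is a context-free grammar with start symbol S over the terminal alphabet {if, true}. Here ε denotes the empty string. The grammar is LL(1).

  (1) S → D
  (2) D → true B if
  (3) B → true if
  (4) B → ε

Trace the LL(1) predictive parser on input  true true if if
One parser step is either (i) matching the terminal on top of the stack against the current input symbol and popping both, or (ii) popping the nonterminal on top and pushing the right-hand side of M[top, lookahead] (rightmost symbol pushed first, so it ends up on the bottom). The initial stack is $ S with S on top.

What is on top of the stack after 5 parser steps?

if

step 1: stack=$ S  input=true true if if $  — expand S → D
step 2: stack=$ D  input=true true if if $  — expand D → true B if
step 3: stack=$ if B true  input=true true if if $  — match true
step 4: stack=$ if B  input=true if if $  — expand B → true if
step 5: stack=$ if if true  input=true if if $  — match true
Stack after step 5: $ if if (top = if).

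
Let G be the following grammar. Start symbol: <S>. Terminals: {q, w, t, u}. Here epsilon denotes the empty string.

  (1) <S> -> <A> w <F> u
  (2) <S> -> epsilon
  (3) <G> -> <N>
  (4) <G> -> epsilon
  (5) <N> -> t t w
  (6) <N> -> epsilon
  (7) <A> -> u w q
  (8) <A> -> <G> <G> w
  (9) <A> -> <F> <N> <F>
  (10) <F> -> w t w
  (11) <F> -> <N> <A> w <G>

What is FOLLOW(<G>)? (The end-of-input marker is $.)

{t, u, w}

FIRST(<N>): from <N>->t t w we get {t}; from <N>->epsilon we get {epsilon}. So FIRST(<N>) = {epsilon, t}.
FIRST(<G>): from <G>-><N> we get {epsilon, t}; from <G>->epsilon we get {epsilon}. So FIRST(<G>) = {epsilon, t}.
FIRST(<S>): from <S>-><A> w <F> u we get {t, u, w}; from <S>->epsilon we get {epsilon}. So FIRST(<S>) = {epsilon, t, u, w}.
FIRST(<A>): from <A>->u w q we get {u}; from <A>-><G> <G> w we get {t, w}; from <A>-><F> <N> <F> we get {t, u, w}. So FIRST(<A>) = {t, u, w}.
FIRST(<F>): from <F>->w t w we get {w}; from <F>-><N> <A> w <G> we get {t, u, w}. So FIRST(<F>) = {t, u, w}.
FOLLOW(<S>) includes $ since <S> is the start symbol.
FOLLOW(<S>): <S> appears on no right-hand side. Thus FOLLOW(<S>) = {$}.
FOLLOW(<A>): in <S>-><A> w <F> u, <A> is followed by w <F> u with FIRST {w}; in <F>-><N> <A> w <G>, <A> is followed by w <G> with FIRST {w}. Thus FOLLOW(<A>) = {w}.
FOLLOW(<F>): in <S>-><A> w <F> u, <F> is followed by u with FIRST {u}; in <A>-><F> <N> <F> (occurrence 1), <F> is followed by <N> <F> with FIRST {t, u, w}; in <A>-><F> <N> <F> (occurrence 2), the suffix after <F> is empty, so FOLLOW(<F>) ⊇ FOLLOW(<A>) = {w}. Thus FOLLOW(<F>) = {t, u, w}.
FOLLOW(<G>): in <A>-><G> <G> w (occurrence 1), <G> is followed by <G> w with FIRST {t, w}; in <A>-><G> <G> w (occurrence 2), <G> is followed by w with FIRST {w}; in <F>-><N> <A> w <G>, the suffix after <G> is empty, so FOLLOW(<G>) ⊇ FOLLOW(<F>) = {t, u, w}. Thus FOLLOW(<G>) = {t, u, w}.
FOLLOW(<N>): in <G>-><N>, the suffix after <N> is empty, so FOLLOW(<N>) ⊇ FOLLOW(<G>) = {t, u, w}; in <A>-><F> <N> <F>, <N> is followed by <F> with FIRST {t, u, w}; in <F>-><N> <A> w <G>, <N> is followed by <A> w <G> with FIRST {t, u, w}. Thus FOLLOW(<N>) = {t, u, w}.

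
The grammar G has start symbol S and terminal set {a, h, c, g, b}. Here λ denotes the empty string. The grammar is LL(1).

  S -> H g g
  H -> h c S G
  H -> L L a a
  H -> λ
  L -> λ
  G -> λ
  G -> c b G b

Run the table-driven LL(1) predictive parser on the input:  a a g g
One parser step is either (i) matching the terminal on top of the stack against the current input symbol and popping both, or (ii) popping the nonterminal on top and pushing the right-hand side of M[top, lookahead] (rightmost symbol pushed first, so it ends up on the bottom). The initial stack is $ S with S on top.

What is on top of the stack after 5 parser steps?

a

step 1: stack=$ S  input=a a g g $  — expand S -> H g g
step 2: stack=$ g g H  input=a a g g $  — expand H -> L L a a
step 3: stack=$ g g a a L L  input=a a g g $  — expand L -> λ
step 4: stack=$ g g a a L  input=a a g g $  — expand L -> λ
step 5: stack=$ g g a a  input=a a g g $  — match a
Stack after step 5: $ g g a (top = a).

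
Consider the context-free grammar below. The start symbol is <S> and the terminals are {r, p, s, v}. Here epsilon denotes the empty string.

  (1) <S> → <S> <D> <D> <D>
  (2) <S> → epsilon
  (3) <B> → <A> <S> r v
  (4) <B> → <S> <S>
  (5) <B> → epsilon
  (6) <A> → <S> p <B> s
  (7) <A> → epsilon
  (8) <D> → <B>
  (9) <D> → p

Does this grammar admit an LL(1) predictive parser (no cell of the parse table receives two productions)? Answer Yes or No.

No

FIRST(<S>) = {epsilon, p, r}
FIRST(<B>) = {epsilon, p, r}
FIRST(<A>) = {epsilon, p, r}
FIRST(<D>) = {epsilon, p, r}
FOLLOW(<S>) = {$, p, r, s}
FOLLOW(<B>) = {$, p, r, s}
FOLLOW(<A>) = {p, r}
FOLLOW(<D>) = {$, p, r, s}
Cell M[<A>, p] receives both <A> → <S> p <B> s and <A> → epsilon — the grammar is not LL(1).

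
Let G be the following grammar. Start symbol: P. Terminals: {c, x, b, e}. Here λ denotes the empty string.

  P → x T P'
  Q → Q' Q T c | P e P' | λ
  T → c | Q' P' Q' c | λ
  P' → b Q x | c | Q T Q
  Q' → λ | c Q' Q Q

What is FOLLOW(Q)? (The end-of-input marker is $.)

{$, b, c, e, x}

FIRST(P) = {x}
FIRST(Q') = {λ, c}
FIRST(Q) = {λ, b, c, x}  (via Q' Q T c, P e P')
FIRST(T) = {λ, b, c, x}  (via Q' P' Q' c)
FIRST(P') = {λ, b, c, x}  (via Q T Q)
FOLLOW(P) includes $ since P is the start symbol.
FOLLOW(P): in Q→P e P', P is followed by e P' with FIRST {e}. Thus FOLLOW(P) = {$, e}.
FOLLOW(Q'): in Q→Q' Q T c, Q' is followed by Q T c with FIRST {b, c, x}; in T→Q' P' Q' c (occurrence 1), Q' is followed by P' Q' c with FIRST {b, c, x}; in T→Q' P' Q' c (occurrence 2), Q' is followed by c with FIRST {c}; in Q'→c Q' Q Q, Q' is followed by Q Q with FIRST {λ, b, c, x}; in Q'→c Q' Q Q, the suffix after Q' is nullable (adds nothing new). Thus FOLLOW(Q') = {b, c, x}.
FOLLOW(Q): in Q→Q' Q T c, Q is followed by T c with FIRST {b, c, x}; in P'→b Q x, Q is followed by x with FIRST {x}; in P'→Q T Q (occurrence 1), Q is followed by T Q with FIRST {λ, b, c, x}; in P'→Q T Q (occurrence 1), the suffix after Q is nullable, so FOLLOW(Q) ⊇ FOLLOW(P') = {$, b, c, e, x}; in P'→Q T Q (occurrence 2), the suffix after Q is empty, so FOLLOW(Q) ⊇ FOLLOW(P') = {$, b, c, e, x}; in Q'→c Q' Q Q (occurrence 1), Q is followed by Q with FIRST {λ, b, c, x}; in Q'→c Q' Q Q (occurrence 1), the suffix after Q is nullable, so FOLLOW(Q) ⊇ FOLLOW(Q') = {b, c, x}; in Q'→c Q' Q Q (occurrence 2), the suffix after Q is empty, so FOLLOW(Q) ⊇ FOLLOW(Q') = {b, c, x}. Thus FOLLOW(Q) = {$, b, c, e, x}.
FOLLOW(P'): in P→x T P', the suffix after P' is empty, so FOLLOW(P') ⊇ FOLLOW(P) = {$, e}; in Q→P e P', the suffix after P' is empty, so FOLLOW(P') ⊇ FOLLOW(Q) = {$, b, c, e, x}; in T→Q' P' Q' c, P' is followed by Q' c with FIRST {c}. Thus FOLLOW(P') = {$, b, c, e, x}.
FOLLOW(T): in P→x T P', T is followed by P' with FIRST {λ, b, c, x}; in P→x T P', the suffix after T is nullable, so FOLLOW(T) ⊇ FOLLOW(P) = {$, e}; in Q→Q' Q T c, T is followed by c with FIRST {c}; in P'→Q T Q, T is followed by Q with FIRST {λ, b, c, x}; in P'→Q T Q, the suffix after T is nullable, so FOLLOW(T) ⊇ FOLLOW(P') = {$, b, c, e, x}. Thus FOLLOW(T) = {$, b, c, e, x}.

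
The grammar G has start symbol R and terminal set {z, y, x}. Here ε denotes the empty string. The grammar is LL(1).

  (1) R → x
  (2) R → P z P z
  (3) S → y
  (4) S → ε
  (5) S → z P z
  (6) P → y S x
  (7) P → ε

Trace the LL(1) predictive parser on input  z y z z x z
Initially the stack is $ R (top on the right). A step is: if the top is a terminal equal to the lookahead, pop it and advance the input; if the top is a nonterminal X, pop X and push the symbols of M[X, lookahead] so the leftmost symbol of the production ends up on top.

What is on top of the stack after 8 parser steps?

step 1: stack=$ R  input=z y z z x z $  — expand R → P z P z
step 2: stack=$ z P z P  input=z y z z x z $  — expand P → ε
step 3: stack=$ z P z  input=z y z z x z $  — match z
step 4: stack=$ z P  input=y z z x z $  — expand P → y S x
step 5: stack=$ z x S y  input=y z z x z $  — match y
step 6: stack=$ z x S  input=z z x z $  — expand S → z P z
step 7: stack=$ z x z P z  input=z z x z $  — match z
step 8: stack=$ z x z P  input=z x z $  — expand P → ε
Stack after step 8: $ z x z (top = z).

z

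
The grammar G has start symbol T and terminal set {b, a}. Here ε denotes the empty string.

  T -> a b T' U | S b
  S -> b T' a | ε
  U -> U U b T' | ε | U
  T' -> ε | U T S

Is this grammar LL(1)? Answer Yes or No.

No

FIRST(T) = {a, b}
FIRST(S) = {ε, b}
FIRST(U) = {ε, b}
FIRST(T') = {ε, a, b}
FOLLOW(T) = {$, a, b}
FOLLOW(S) = {$, a, b}
FOLLOW(U) = {$, a, b}
FOLLOW(T') = {$, a, b}
Cell M[S, b] receives both S -> b T' a and S -> ε — the grammar is not LL(1).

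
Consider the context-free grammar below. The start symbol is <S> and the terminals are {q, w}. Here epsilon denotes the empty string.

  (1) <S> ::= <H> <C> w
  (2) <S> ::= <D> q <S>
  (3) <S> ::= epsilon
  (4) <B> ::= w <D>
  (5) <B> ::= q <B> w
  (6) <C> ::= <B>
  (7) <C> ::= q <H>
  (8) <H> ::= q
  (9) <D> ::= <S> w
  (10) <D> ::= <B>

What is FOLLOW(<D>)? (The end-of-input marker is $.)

{q, w}

FIRST(<B>) = {q, w}
FIRST(<H>) = {q}
FIRST(<C>) = {q, w}  (via <B>)
FIRST(<S>) = {epsilon, q, w}  (via <H> <C> w, <D> q <S>)
FIRST(<D>) = {q, w}  (via <S> w, <B>)
FOLLOW(<S>) includes $ since <S> is the start symbol.
FOLLOW(<S>): in <S>::=<D> q <S>, the suffix after <S> is empty (adds nothing new); in <D>::=<S> w, <S> is followed by w with FIRST {w}. Thus FOLLOW(<S>) = {$, w}.
FOLLOW(<C>): in <S>::=<H> <C> w, <C> is followed by w with FIRST {w}. Thus FOLLOW(<C>) = {w}.
FOLLOW(<H>): in <S>::=<H> <C> w, <H> is followed by <C> w with FIRST {q, w}; in <C>::=q <H>, the suffix after <H> is empty, so FOLLOW(<H>) ⊇ FOLLOW(<C>) = {w}. Thus FOLLOW(<H>) = {q, w}.
FOLLOW(<B>): in <B>::=q <B> w, <B> is followed by w with FIRST {w}; in <C>::=<B>, the suffix after <B> is empty, so FOLLOW(<B>) ⊇ FOLLOW(<C>) = {w}; in <D>::=<B>, the suffix after <B> is empty, so FOLLOW(<B>) ⊇ FOLLOW(<D>) = {q, w}. Thus FOLLOW(<B>) = {q, w}.
FOLLOW(<D>): in <S>::=<D> q <S>, <D> is followed by q <S> with FIRST {q}; in <B>::=w <D>, the suffix after <D> is empty, so FOLLOW(<D>) ⊇ FOLLOW(<B>) = {q, w}. Thus FOLLOW(<D>) = {q, w}.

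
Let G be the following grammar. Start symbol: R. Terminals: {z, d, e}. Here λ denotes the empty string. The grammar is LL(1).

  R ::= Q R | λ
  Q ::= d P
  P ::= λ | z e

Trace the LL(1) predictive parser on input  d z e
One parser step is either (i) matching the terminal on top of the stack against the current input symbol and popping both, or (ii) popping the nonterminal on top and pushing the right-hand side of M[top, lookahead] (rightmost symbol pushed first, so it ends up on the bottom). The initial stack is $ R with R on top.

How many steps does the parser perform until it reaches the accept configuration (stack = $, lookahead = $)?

7

     Stack    Input    Action
  1  $ R      d z e $  expand R ::= Q R
  2  $ R Q    d z e $  expand Q ::= d P
  3  $ R P d  d z e $  match d
  4  $ R P    z e $    expand P ::= z e
  5  $ R e z  z e $    match z
  6  $ R e    e $      match e
  7  $ R      $        expand R ::= λ
Accept reached after 7 steps.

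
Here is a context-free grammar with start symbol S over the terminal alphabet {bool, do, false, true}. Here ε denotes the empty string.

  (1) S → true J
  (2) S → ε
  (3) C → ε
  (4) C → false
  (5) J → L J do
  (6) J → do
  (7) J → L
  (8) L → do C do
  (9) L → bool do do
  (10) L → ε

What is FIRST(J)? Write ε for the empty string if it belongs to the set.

FIRST(S) = {ε, true}
FIRST(C) = {ε, false}
FIRST(L) = {ε, bool, do}
FIRST(J) = {ε, bool, do}  (via L J do, L)

{ε, bool, do}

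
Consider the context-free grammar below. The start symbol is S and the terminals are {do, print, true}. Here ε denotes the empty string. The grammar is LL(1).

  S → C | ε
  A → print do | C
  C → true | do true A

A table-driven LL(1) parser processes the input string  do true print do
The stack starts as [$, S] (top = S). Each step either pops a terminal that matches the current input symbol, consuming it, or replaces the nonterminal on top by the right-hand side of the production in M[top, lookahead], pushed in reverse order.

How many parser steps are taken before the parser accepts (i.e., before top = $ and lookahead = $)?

7

     Stack        Input               Action
  1  $ S          do true print do $  expand S → C
  2  $ C          do true print do $  expand C → do true A
  3  $ A true do  do true print do $  match do
  4  $ A true     true print do $     match true
  5  $ A          print do $          expand A → print do
  6  $ do print   print do $          match print
  7  $ do         do $                match do
Accept reached after 7 steps.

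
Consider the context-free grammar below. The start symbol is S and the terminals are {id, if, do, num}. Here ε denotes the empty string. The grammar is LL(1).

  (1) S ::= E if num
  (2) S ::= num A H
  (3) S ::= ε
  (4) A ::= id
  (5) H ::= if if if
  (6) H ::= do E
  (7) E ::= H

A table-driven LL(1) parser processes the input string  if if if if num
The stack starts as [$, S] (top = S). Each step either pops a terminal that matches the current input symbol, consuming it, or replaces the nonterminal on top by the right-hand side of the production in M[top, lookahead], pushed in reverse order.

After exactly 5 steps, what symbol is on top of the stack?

step 1: stack=$ S  input=if if if if num $  — expand S ::= E if num
step 2: stack=$ num if E  input=if if if if num $  — expand E ::= H
step 3: stack=$ num if H  input=if if if if num $  — expand H ::= if if if
step 4: stack=$ num if if if if  input=if if if if num $  — match if
step 5: stack=$ num if if if  input=if if if num $  — match if
Stack after step 5: $ num if if (top = if).

if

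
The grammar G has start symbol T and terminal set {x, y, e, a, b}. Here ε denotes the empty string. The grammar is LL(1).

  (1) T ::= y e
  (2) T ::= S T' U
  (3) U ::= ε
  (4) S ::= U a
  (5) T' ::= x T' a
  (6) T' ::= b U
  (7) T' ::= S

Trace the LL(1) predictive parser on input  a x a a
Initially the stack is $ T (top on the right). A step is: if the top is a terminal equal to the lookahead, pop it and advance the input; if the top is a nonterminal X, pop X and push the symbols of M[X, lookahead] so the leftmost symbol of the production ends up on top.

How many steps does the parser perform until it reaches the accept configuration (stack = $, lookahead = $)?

step 1: stack=$ T  input=a x a a $  — expand T ::= S T' U
step 2: stack=$ U T' S  input=a x a a $  — expand S ::= U a
step 3: stack=$ U T' a U  input=a x a a $  — expand U ::= ε
step 4: stack=$ U T' a  input=a x a a $  — match a
step 5: stack=$ U T'  input=x a a $  — expand T' ::= x T' a
step 6: stack=$ U a T' x  input=x a a $  — match x
step 7: stack=$ U a T'  input=a a $  — expand T' ::= S
step 8: stack=$ U a S  input=a a $  — expand S ::= U a
step 9: stack=$ U a a U  input=a a $  — expand U ::= ε
step 10: stack=$ U a a  input=a a $  — match a
step 11: stack=$ U a  input=a $  — match a
step 12: stack=$ U  input=$  — expand U ::= ε
Accept reached after 12 steps.

12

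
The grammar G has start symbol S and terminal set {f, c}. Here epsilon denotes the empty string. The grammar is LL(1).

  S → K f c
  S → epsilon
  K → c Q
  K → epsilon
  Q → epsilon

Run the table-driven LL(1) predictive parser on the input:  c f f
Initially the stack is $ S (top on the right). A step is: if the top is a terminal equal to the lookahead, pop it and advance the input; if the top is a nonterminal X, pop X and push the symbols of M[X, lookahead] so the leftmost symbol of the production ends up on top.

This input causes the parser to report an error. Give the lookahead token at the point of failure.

f

step 1: stack=$ S  input=c f f $  — expand S → K f c
step 2: stack=$ c f K  input=c f f $  — expand K → c Q
step 3: stack=$ c f Q c  input=c f f $  — match c
step 4: stack=$ c f Q  input=f f $  — expand Q → epsilon
step 5: stack=$ c f  input=f f $  — match f
step 6: stack=$ c  input=f $  — error: top is terminal c but lookahead is f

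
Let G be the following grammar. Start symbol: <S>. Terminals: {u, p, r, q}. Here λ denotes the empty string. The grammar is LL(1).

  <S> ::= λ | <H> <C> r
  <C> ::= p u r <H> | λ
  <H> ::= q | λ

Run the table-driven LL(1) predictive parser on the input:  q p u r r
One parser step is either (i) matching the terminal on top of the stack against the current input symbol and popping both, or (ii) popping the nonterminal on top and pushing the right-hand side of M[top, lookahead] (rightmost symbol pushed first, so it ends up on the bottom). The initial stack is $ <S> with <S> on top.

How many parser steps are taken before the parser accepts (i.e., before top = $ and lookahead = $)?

step 1: stack=$ <S>  input=q p u r r $  — expand <S> ::= <H> <C> r
step 2: stack=$ r <C> <H>  input=q p u r r $  — expand <H> ::= q
step 3: stack=$ r <C> q  input=q p u r r $  — match q
step 4: stack=$ r <C>  input=p u r r $  — expand <C> ::= p u r <H>
step 5: stack=$ r <H> r u p  input=p u r r $  — match p
step 6: stack=$ r <H> r u  input=u r r $  — match u
step 7: stack=$ r <H> r  input=r r $  — match r
step 8: stack=$ r <H>  input=r $  — expand <H> ::= λ
step 9: stack=$ r  input=r $  — match r
Accept reached after 9 steps.

9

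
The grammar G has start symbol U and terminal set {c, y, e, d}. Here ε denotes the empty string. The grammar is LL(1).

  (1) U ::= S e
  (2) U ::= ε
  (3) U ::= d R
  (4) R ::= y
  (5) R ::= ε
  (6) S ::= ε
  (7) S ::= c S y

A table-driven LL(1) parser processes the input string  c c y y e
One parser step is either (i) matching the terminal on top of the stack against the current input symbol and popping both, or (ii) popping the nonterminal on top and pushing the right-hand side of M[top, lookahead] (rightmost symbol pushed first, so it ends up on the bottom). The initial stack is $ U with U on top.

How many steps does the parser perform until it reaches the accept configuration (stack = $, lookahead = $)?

9

step 1: stack=$ U  input=c c y y e $  — expand U ::= S e
step 2: stack=$ e S  input=c c y y e $  — expand S ::= c S y
step 3: stack=$ e y S c  input=c c y y e $  — match c
step 4: stack=$ e y S  input=c y y e $  — expand S ::= c S y
step 5: stack=$ e y y S c  input=c y y e $  — match c
step 6: stack=$ e y y S  input=y y e $  — expand S ::= ε
step 7: stack=$ e y y  input=y y e $  — match y
step 8: stack=$ e y  input=y e $  — match y
step 9: stack=$ e  input=e $  — match e
Accept reached after 9 steps.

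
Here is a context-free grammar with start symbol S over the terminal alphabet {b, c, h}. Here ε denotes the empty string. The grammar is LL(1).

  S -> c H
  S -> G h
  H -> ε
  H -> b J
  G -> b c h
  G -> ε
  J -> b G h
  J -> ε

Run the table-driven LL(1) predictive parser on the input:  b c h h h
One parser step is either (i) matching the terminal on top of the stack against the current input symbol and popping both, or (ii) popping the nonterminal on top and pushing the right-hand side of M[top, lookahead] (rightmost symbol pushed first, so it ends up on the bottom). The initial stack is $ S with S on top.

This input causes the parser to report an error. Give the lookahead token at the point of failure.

     Stack      Input        Action
  1  $ S        b c h h h $  expand S -> G h
  2  $ h G      b c h h h $  expand G -> b c h
  3  $ h h c b  b c h h h $  match b
  4  $ h h c    c h h h $    match c
  5  $ h h      h h h $      match h
  6  $ h        h h $        match h
  7  $          h $          error: stack empty but input remains

h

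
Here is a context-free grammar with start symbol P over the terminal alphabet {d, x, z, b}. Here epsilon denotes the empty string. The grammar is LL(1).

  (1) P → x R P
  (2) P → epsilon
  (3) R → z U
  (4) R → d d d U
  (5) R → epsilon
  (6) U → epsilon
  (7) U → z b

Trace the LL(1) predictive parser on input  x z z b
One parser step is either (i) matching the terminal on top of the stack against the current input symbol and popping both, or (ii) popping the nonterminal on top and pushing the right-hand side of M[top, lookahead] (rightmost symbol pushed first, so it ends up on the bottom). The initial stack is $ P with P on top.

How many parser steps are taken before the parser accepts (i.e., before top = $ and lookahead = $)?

     Stack    Input      Action
  1  $ P      x z z b $  expand P → x R P
  2  $ P R x  x z z b $  match x
  3  $ P R    z z b $    expand R → z U
  4  $ P U z  z z b $    match z
  5  $ P U    z b $      expand U → z b
  6  $ P b z  z b $      match z
  7  $ P b    b $        match b
  8  $ P      $          expand P → epsilon
Accept reached after 8 steps.

8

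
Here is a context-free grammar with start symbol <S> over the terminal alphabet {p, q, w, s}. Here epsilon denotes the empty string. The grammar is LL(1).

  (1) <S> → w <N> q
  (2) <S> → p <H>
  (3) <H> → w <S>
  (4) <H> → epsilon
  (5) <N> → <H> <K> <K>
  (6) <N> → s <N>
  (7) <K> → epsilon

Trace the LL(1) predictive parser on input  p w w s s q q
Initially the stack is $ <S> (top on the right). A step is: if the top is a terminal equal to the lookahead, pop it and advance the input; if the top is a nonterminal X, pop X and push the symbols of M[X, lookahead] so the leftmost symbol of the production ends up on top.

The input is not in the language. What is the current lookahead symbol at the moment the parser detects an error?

q

      Stack            Input            Action
   1  $ <S>            p w w s s q q $  expand <S> → p <H>
   2  $ <H> p          p w w s s q q $  match p
   3  $ <H>            w w s s q q $    expand <H> → w <S>
   4  $ <S> w          w w s s q q $    match w
   5  $ <S>            w s s q q $      expand <S> → w <N> q
   6  $ q <N> w        w s s q q $      match w
   7  $ q <N>          s s q q $        expand <N> → s <N>
   8  $ q <N> s        s s q q $        match s
   9  $ q <N>          s q q $          expand <N> → s <N>
  10  $ q <N> s        s q q $          match s
  11  $ q <N>          q q $            expand <N> → <H> <K> <K>
  12  $ q <K> <K> <H>  q q $            expand <H> → epsilon
  13  $ q <K> <K>      q q $            expand <K> → epsilon
  14  $ q <K>          q q $            expand <K> → epsilon
  15  $ q              q q $            match q
  16  $                q $              error: stack empty but input remains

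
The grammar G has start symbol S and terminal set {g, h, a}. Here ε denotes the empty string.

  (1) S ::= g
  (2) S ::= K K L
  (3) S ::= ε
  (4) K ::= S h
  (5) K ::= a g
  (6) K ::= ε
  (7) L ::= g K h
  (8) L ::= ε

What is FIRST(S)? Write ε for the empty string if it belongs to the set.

FIRST(L): from L::=g K h we get {g}; from L::=ε we get {ε}. So FIRST(L) = {ε, g}.
FIRST(S): from S::=g we get {g}; from S::=K K L we get {ε, a, g, h}; from S::=ε we get {ε}. So FIRST(S) = {ε, a, g, h}.
FIRST(K): from K::=S h we get {a, g, h}; from K::=a g we get {a}; from K::=ε we get {ε}. So FIRST(K) = {ε, a, g, h}.

{ε, a, g, h}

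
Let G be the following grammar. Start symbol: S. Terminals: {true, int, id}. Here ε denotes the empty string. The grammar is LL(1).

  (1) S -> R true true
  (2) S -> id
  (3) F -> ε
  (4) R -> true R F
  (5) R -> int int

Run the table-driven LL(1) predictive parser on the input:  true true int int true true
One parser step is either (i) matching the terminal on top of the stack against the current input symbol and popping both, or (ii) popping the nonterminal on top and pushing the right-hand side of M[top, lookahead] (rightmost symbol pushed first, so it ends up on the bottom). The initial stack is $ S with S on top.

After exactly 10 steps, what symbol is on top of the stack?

step 1: stack=$ S  input=true true int int true true $  — expand S -> R true true
step 2: stack=$ true true R  input=true true int int true true $  — expand R -> true R F
step 3: stack=$ true true F R true  input=true true int int true true $  — match true
step 4: stack=$ true true F R  input=true int int true true $  — expand R -> true R F
step 5: stack=$ true true F F R true  input=true int int true true $  — match true
step 6: stack=$ true true F F R  input=int int true true $  — expand R -> int int
step 7: stack=$ true true F F int int  input=int int true true $  — match int
step 8: stack=$ true true F F int  input=int true true $  — match int
step 9: stack=$ true true F F  input=true true $  — expand F -> ε
step 10: stack=$ true true F  input=true true $  — expand F -> ε
Stack after step 10: $ true true (top = true).

true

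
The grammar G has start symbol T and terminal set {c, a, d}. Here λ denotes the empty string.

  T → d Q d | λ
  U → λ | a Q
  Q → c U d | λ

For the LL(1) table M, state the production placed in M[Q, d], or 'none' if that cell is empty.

Q → λ

FIRST(T) = {λ, d}
FIRST(U) = {λ, a}
FIRST(Q) = {λ, c}
FOLLOW(T) includes $ since T is the start symbol.
FOLLOW(U): in Q→c U d, U is followed by d with FIRST {d}. Thus FOLLOW(U) = {d}.
FOLLOW(Q): in T→d Q d, Q is followed by d with FIRST {d}; in U→a Q, the suffix after Q is empty, so FOLLOW(Q) ⊇ FOLLOW(U) = {d}. Thus FOLLOW(Q) = {d}.
For Q → c U d: FIRST(c U d) = {c}, so it goes in M[Q, t] for t ∈ {c}.
For Q → λ: FIRST(λ) = {λ}, so it goes in M[Q, t] for t ∈ {}; since λ ∈ FIRST, also for every t ∈ FOLLOW(Q) = {d}.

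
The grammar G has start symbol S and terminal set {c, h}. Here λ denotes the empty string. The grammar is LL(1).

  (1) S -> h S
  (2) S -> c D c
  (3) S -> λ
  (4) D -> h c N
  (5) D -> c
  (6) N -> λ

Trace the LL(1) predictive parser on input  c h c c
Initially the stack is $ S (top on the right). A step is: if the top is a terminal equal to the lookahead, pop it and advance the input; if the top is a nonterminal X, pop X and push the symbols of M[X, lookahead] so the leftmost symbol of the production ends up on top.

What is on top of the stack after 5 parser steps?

step 1: stack=$ S  input=c h c c $  — expand S -> c D c
step 2: stack=$ c D c  input=c h c c $  — match c
step 3: stack=$ c D  input=h c c $  — expand D -> h c N
step 4: stack=$ c N c h  input=h c c $  — match h
step 5: stack=$ c N c  input=c c $  — match c
Stack after step 5: $ c N (top = N).

N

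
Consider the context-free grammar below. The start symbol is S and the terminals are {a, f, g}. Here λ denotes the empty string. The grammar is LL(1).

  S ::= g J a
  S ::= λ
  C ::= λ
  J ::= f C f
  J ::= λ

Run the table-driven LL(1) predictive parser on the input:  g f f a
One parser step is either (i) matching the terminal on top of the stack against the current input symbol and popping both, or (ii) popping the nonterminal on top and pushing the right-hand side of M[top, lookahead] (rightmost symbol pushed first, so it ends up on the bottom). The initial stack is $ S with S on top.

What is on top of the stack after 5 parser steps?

f

step 1: stack=$ S  input=g f f a $  — expand S ::= g J a
step 2: stack=$ a J g  input=g f f a $  — match g
step 3: stack=$ a J  input=f f a $  — expand J ::= f C f
step 4: stack=$ a f C f  input=f f a $  — match f
step 5: stack=$ a f C  input=f a $  — expand C ::= λ
Stack after step 5: $ a f (top = f).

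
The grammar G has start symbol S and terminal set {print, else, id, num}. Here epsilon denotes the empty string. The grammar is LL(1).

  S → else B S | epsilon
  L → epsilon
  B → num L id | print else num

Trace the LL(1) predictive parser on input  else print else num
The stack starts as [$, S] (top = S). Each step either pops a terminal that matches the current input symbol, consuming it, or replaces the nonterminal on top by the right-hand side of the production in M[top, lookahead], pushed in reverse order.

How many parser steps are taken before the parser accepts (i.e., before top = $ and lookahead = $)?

step 1: stack=$ S  input=else print else num $  — expand S → else B S
step 2: stack=$ S B else  input=else print else num $  — match else
step 3: stack=$ S B  input=print else num $  — expand B → print else num
step 4: stack=$ S num else print  input=print else num $  — match print
step 5: stack=$ S num else  input=else num $  — match else
step 6: stack=$ S num  input=num $  — match num
step 7: stack=$ S  input=$  — expand S → epsilon
Accept reached after 7 steps.

7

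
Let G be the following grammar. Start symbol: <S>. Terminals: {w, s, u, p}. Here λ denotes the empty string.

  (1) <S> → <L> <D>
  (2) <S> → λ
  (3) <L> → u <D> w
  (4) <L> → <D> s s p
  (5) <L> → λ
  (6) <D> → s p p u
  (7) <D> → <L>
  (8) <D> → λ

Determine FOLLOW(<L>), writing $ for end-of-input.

{$, s, u, w}

FIRST(<S>): from <S>→<L> <D> we get {λ, s, u}; from <S>→λ we get {λ}. So FIRST(<S>) = {λ, s, u}.
FIRST(<L>): from <L>→u <D> w we get {u}; from <L>→<D> s s p we get {s, u}; from <L>→λ we get {λ}. So FIRST(<L>) = {λ, s, u}.
FIRST(<D>): from <D>→s p p u we get {s}; from <D>→<L> we get {λ, s, u}; from <D>→λ we get {λ}. So FIRST(<D>) = {λ, s, u}.
FOLLOW(<S>) includes $ since <S> is the start symbol.
FOLLOW(<S>): <S> appears on no right-hand side. Thus FOLLOW(<S>) = {$}.
FOLLOW(<D>): in <S>→<L> <D>, the suffix after <D> is empty, so FOLLOW(<D>) ⊇ FOLLOW(<S>) = {$}; in <L>→u <D> w, <D> is followed by w with FIRST {w}; in <L>→<D> s s p, <D> is followed by s s p with FIRST {s}. Thus FOLLOW(<D>) = {$, s, w}.
FOLLOW(<L>): in <S>→<L> <D>, <L> is followed by <D> with FIRST {λ, s, u}; in <S>→<L> <D>, the suffix after <L> is nullable, so FOLLOW(<L>) ⊇ FOLLOW(<S>) = {$}; in <D>→<L>, the suffix after <L> is empty, so FOLLOW(<L>) ⊇ FOLLOW(<D>) = {$, s, w}. Thus FOLLOW(<L>) = {$, s, u, w}.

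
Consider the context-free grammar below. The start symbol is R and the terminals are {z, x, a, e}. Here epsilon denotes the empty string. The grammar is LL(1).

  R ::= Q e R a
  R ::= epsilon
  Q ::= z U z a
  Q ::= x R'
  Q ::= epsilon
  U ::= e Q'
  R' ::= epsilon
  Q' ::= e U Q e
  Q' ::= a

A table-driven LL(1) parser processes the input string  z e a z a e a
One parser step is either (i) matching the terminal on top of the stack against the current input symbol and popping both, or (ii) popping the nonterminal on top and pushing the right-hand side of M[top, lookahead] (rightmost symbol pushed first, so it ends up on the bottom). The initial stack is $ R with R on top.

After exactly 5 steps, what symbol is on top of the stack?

Q'

step 1: stack=$ R  input=z e a z a e a $  — expand R ::= Q e R a
step 2: stack=$ a R e Q  input=z e a z a e a $  — expand Q ::= z U z a
step 3: stack=$ a R e a z U z  input=z e a z a e a $  — match z
step 4: stack=$ a R e a z U  input=e a z a e a $  — expand U ::= e Q'
step 5: stack=$ a R e a z Q' e  input=e a z a e a $  — match e
Stack after step 5: $ a R e a z Q' (top = Q').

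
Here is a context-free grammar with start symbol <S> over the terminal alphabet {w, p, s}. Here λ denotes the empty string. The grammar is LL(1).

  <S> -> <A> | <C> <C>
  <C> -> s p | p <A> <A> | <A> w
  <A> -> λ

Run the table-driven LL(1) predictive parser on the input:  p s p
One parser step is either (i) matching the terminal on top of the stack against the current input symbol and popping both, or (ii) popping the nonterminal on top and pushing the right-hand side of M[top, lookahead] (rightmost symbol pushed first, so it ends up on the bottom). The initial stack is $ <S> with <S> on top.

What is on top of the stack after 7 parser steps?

step 1: stack=$ <S>  input=p s p $  — expand <S> -> <C> <C>
step 2: stack=$ <C> <C>  input=p s p $  — expand <C> -> p <A> <A>
step 3: stack=$ <C> <A> <A> p  input=p s p $  — match p
step 4: stack=$ <C> <A> <A>  input=s p $  — expand <A> -> λ
step 5: stack=$ <C> <A>  input=s p $  — expand <A> -> λ
step 6: stack=$ <C>  input=s p $  — expand <C> -> s p
step 7: stack=$ p s  input=s p $  — match s
Stack after step 7: $ p (top = p).

p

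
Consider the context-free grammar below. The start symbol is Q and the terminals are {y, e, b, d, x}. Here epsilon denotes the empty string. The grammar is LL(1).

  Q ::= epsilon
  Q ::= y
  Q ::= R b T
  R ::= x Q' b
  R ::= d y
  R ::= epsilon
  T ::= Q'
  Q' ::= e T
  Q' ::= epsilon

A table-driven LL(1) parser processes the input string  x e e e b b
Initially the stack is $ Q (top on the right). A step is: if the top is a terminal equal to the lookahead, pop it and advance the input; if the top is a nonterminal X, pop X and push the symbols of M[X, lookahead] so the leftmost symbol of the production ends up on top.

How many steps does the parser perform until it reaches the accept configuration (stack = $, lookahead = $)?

step 1: stack=$ Q  input=x e e e b b $  — expand Q ::= R b T
step 2: stack=$ T b R  input=x e e e b b $  — expand R ::= x Q' b
step 3: stack=$ T b b Q' x  input=x e e e b b $  — match x
step 4: stack=$ T b b Q'  input=e e e b b $  — expand Q' ::= e T
step 5: stack=$ T b b T e  input=e e e b b $  — match e
step 6: stack=$ T b b T  input=e e b b $  — expand T ::= Q'
step 7: stack=$ T b b Q'  input=e e b b $  — expand Q' ::= e T
step 8: stack=$ T b b T e  input=e e b b $  — match e
step 9: stack=$ T b b T  input=e b b $  — expand T ::= Q'
step 10: stack=$ T b b Q'  input=e b b $  — expand Q' ::= e T
step 11: stack=$ T b b T e  input=e b b $  — match e
step 12: stack=$ T b b T  input=b b $  — expand T ::= Q'
step 13: stack=$ T b b Q'  input=b b $  — expand Q' ::= epsilon
step 14: stack=$ T b b  input=b b $  — match b
step 15: stack=$ T b  input=b $  — match b
step 16: stack=$ T  input=$  — expand T ::= Q'
step 17: stack=$ Q'  input=$  — expand Q' ::= epsilon
Accept reached after 17 steps.

17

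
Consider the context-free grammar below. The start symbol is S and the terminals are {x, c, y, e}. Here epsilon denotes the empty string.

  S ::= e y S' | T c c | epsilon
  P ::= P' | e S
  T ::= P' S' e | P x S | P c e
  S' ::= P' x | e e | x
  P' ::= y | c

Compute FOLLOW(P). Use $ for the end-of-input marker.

FIRST(P') = {c, y}
FIRST(P) = {c, e, y}  (via P')
FIRST(S') = {c, e, x, y}  (via P' x)
FIRST(T) = {c, e, y}  (via P' S' e, P x S, P c e)
FIRST(S) = {epsilon, c, e, y}  (via T c c)
FOLLOW(S) includes $ since S is the start symbol.
FOLLOW(P): in T::=P x S, P is followed by x S with FIRST {x}; in T::=P c e, P is followed by c e with FIRST {c}. Thus FOLLOW(P) = {c, x}.
FOLLOW(T): in S::=T c c, T is followed by c c with FIRST {c}. Thus FOLLOW(T) = {c}.
FOLLOW(S): in P::=e S, the suffix after S is empty, so FOLLOW(S) ⊇ FOLLOW(P) = {c, x}; in T::=P x S, the suffix after S is empty, so FOLLOW(S) ⊇ FOLLOW(T) = {c}. Thus FOLLOW(S) = {$, c, x}.
FOLLOW(S'): in S::=e y S', the suffix after S' is empty, so FOLLOW(S') ⊇ FOLLOW(S) = {$, c, x}; in T::=P' S' e, S' is followed by e with FIRST {e}. Thus FOLLOW(S') = {$, c, e, x}.
FOLLOW(P'): in P::=P', the suffix after P' is empty, so FOLLOW(P') ⊇ FOLLOW(P) = {c, x}; in T::=P' S' e, P' is followed by S' e with FIRST {c, e, x, y}; in S'::=P' x, P' is followed by x with FIRST {x}. Thus FOLLOW(P') = {c, e, x, y}.

{c, x}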